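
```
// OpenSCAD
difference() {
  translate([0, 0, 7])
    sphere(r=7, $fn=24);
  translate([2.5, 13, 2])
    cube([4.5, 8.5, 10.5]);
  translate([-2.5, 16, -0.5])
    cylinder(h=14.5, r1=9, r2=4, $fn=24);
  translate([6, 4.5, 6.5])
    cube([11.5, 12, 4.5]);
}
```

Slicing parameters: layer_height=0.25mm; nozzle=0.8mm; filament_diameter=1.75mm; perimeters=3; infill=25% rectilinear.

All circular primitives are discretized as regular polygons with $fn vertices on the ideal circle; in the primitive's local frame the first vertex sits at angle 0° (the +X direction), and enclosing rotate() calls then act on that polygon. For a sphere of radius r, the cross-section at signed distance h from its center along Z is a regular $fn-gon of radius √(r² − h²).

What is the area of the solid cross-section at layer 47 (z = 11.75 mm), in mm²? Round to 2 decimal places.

82.11 mm²

At z = 11.75 mm: the r=7 sphere contributes a regular 24-gon of circumradius √(7²−4.75²) = 5.142 (area = (24/2)·5.142²·sin(360°/24) = 82.11 mm²); the cube at (2.5, 13) (footprint 4.5×8.5) is included at this height (area 38.25 mm²); the cone at (-2.5, 16) contributes a regular 24-gon of circumradius 4.776 (interpolated between r1=9 and r2=4 at t=0.845) (area = (24/2)·4.776²·sin(360°/24) = 70.84 mm²); the cube at (6, 4.5) is not intersected at this z (z outside [6.5, 11]); After the difference (first − rest): starting from the r=7 sphere (82.11 mm²), the 4.5×8.5 cube at (2.5, 13) misses the remaining region (no effect); the cone at (-2.5, 16) misses the remaining region (no effect) — area = 82.11 mm². Overall, the cross-section is a single solid region. Net area = 82.11 mm².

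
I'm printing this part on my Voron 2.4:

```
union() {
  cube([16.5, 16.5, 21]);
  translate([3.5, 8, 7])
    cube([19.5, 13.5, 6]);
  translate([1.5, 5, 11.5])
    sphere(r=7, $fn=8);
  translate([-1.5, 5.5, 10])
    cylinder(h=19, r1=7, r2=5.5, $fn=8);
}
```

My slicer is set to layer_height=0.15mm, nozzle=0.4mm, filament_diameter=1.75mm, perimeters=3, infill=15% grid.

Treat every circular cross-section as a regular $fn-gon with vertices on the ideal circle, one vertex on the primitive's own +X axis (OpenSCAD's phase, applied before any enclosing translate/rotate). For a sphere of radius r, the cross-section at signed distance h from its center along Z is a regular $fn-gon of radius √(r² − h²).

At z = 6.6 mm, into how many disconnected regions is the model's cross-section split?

At z = 6.6 mm: the cube is present — its section is the full 16.5×16.5 rectangle; the cube at (3.5, 8) is absent (z outside [7, 13]); the r=7 sphere at (1.5, 5) slices to a regular 8-gon of circumradius 4.999 (√(r²−h²) with h=4.9 from center); the cone at (-1.5, 5.5) is absent (z outside [10, 29]); Taking the union: the regions partially overlap (shared area 49.41 mm²), so overlapping operands fuse into one piece — 1 connected region. The result has 1 disconnected region.

1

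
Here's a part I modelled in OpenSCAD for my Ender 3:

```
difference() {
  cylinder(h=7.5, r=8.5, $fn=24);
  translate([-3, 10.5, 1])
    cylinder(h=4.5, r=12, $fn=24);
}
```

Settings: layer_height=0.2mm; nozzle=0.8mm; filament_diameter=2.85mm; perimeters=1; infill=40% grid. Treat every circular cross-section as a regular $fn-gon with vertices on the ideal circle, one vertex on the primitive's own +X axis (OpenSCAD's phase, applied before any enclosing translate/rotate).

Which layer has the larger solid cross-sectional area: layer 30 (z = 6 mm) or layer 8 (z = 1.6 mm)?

Layer 30 (z = 6): the cylinder: section is a regular 24-gon, circumradius r=8.5 (area = (24/2)·8.500²·sin(360°/24) = 224.40 mm²); the cylinder at (-3, 10.5) does not reach this height (z outside [1, 5.5]); Subtracting the remaining from the first: none of the subtracted shapes is present at this height, so the r=8.5 cylinder is unchanged — area = 224.40 mm². So its area = 224.40 mm². Layer 8 (z = 1.6): the r=8.5 cylinder gives a regular 24-gon of circumradius 8.5 (constant along its height) (area = (24/2)·8.500²·sin(360°/24) = 224.40 mm²); the cylinder at (-3, 10.5): section is a regular 24-gon, circumradius r=12 (area = (24/2)·12.000²·sin(360°/24) = 447.24 mm²); After the difference (first − rest): starting from the r=8.5 cylinder (224.40 mm²), the r=12 cylinder at (-3, 10.5) partially overlaps it — only the 111.33 mm² overlap (of its 447.24 mm²) is removed, clipping the outline — area = 113.06 mm². So its area = 113.06 mm². Layer 30 is larger (224.40 vs 113.06 mm²).

layer 30 (z = 6 mm)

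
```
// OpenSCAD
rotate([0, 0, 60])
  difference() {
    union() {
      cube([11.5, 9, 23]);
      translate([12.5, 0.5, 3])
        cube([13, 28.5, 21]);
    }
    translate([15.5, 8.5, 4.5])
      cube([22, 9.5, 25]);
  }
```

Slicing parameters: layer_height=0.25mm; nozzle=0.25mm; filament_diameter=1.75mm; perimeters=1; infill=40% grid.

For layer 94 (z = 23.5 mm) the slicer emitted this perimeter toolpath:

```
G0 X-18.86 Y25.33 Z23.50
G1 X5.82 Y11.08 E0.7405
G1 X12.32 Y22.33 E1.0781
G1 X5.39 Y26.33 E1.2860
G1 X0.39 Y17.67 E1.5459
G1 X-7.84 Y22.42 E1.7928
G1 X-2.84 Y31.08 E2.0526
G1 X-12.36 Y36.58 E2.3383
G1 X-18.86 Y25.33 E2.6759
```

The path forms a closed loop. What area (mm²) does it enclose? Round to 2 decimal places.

Apply the shoelace formula to the sequence of (X, Y) vertices; enclosed area = 275.21 mm².

275.21 mm²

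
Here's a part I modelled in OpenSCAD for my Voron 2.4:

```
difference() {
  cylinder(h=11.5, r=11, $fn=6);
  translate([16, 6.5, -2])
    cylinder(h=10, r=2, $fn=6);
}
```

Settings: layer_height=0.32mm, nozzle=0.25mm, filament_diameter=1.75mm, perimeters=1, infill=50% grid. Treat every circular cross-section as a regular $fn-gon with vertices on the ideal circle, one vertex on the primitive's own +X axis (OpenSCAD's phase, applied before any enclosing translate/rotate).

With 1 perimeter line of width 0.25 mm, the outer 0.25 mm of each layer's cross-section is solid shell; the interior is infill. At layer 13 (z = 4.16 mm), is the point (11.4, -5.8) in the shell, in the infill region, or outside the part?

outside

At z = 4.16 mm: the r=11 cylinder gives a regular 6-gon of circumradius 11 (constant along its height); the r=2 cylinder at (16, 6.5) contributes a regular 6-gon of circumradius 2; Taking the first minus the rest: starting from the r=11 cylinder, the r=2 cylinder at (16, 6.5) misses the remaining region (no effect) — 1 connected region. Overall, the cross-section is a single solid region. The nearest boundary edge runs (11.00, 0.00)→(5.50, -9.53); distance from the point to it = 3.25 mm. The point is not inside any of the regions above, so it lies outside the cross-section (3.25 mm from the nearest boundary).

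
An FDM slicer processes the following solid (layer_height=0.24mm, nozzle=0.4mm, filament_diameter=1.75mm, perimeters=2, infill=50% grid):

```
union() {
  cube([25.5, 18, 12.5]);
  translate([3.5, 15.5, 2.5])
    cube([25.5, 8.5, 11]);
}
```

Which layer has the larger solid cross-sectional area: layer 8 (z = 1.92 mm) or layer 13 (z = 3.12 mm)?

Layer 8 (z = 1.92): the cube (footprint 25.5×18) is included at this height (area 459.00 mm²); the cube at (3.5, 15.5) is not intersected at this z (z outside [2.5, 13.5]); Merging all regions: only the 25.5×18 cube is present, so the union is just that shape — area = 459.00 mm². So its area = 459.00 mm². Layer 13 (z = 3.12): the cube is present — its section is the full 25.5×18 rectangle (area 459.00 mm²); the 25.5×8.5 cube at (3.5, 15.5) contributes its full rectangle (area 216.75 mm²); Taking the union: the regions partially overlap — summed areas 675.75 mm² minus the doubly-counted overlap 55.00 mm² gives 620.75 mm² — area = 620.75 mm². So its area = 620.75 mm². Layer 13 is larger (620.75 vs 459.00 mm²).

layer 13 (z = 3.12 mm)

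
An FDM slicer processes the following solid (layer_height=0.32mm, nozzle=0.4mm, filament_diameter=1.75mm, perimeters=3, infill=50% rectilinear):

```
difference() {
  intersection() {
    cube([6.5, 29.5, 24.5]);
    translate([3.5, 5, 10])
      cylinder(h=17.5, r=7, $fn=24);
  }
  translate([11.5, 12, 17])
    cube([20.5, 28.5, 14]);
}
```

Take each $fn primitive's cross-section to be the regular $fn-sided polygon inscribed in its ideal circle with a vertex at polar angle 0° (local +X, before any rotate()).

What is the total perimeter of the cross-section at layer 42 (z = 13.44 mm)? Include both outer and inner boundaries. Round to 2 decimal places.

35.60 mm

At z = 13.44 mm: the 6.5×29.5 cube contributes its full rectangle (perimeter 72.00 mm); the r=7 cylinder at (3.5, 5) gives a regular 24-gon of circumradius 7 (constant along its height) (perimeter = 2·24·7.000·sin(180°/24) = 43.86 mm); After intersecting: the r=7 cylinder at (3.5, 5) partially overlaps the 6.5×29.5 cube; clipping to the common part keeps 76.00 mm² — boundary = 35.60 mm; the cube at (11.5, 12) does not reach this height (z outside [17, 31]); Taking the first minus the rest: none of the subtracted shapes is present at this height, so the result so far is unchanged — boundary = 35.60 mm. Overall, the cross-section is a single solid region. Total boundary length (outer) = 35.60 mm.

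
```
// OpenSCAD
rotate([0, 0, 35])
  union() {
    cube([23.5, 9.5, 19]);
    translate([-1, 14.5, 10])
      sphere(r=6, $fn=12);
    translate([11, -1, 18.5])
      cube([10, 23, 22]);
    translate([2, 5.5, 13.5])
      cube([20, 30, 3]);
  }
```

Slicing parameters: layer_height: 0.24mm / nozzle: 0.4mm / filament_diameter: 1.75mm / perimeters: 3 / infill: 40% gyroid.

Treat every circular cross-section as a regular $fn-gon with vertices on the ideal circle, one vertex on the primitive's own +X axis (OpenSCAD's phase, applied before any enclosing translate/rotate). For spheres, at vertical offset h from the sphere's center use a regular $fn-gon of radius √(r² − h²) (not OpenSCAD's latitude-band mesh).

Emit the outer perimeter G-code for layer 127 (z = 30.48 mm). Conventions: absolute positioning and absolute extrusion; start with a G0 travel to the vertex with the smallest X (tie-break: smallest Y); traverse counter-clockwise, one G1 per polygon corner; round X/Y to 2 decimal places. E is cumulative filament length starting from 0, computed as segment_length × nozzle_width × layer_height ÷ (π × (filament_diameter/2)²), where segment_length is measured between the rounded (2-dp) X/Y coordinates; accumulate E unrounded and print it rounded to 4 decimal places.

G0 X-3.61 Y24.33 Z30.48
G1 X9.58 Y5.49 E0.9179
G1 X17.78 Y11.23 E1.3174
G1 X4.58 Y30.07 E2.2355
G1 X-3.61 Y24.33 E2.6347

At z = 30.48 mm: the cube is not intersected at this z (z outside [0, 19]); the sphere at (-1, 14.5) is absent (|z−center|=20.480 > r=6); the 10×23 cube at (11, -1) contributes its full rectangle; the cube at (2, 5.5) is not intersected at this z (z outside [13.5, 16.5]); Merging all regions: only the 10×23 cube at (11, -1) is present, so the union is just that shape — 1 connected region; (rotated 35° about Z; rotation is an isometry so areas/perimeters/island counts are preserved). The outline is a single polygon with 4 vertices. Extrusion per mm of travel: 0.4 × 0.24 / (π × 0.875²) = 0.039912. Accumulating E over each segment gives final E = 2.6347.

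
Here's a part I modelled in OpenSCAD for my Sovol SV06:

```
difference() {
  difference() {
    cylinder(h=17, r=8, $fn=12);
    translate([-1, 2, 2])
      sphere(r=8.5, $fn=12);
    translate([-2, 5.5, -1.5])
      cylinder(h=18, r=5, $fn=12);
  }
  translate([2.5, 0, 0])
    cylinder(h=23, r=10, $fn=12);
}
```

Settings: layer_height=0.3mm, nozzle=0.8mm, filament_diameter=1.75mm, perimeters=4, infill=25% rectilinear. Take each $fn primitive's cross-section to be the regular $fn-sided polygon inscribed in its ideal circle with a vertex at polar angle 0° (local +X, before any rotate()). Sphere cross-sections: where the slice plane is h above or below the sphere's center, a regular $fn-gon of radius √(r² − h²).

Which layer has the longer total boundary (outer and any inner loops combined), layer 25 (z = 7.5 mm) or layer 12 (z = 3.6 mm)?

Layer 25 (z = 7.5): the r=8 cylinder contributes a regular 12-gon of circumradius 8 (perimeter = 2·12·8.000·sin(180°/12) = 49.69 mm); the r=8.5 sphere at (-1, 2) slices to a regular 12-gon of circumradius 6.481 (√(r²−h²) with h=5.5 from center) (perimeter = 2·12·6.481·sin(180°/12) = 40.26 mm); the cylinder at (-2, 5.5): section is a regular 12-gon, circumradius r=5 (perimeter = 2·12·5.000·sin(180°/12) = 31.06 mm); Taking the first minus the rest: starting from the r=8 cylinder, the r=8.5 sphere at (-1, 2) partially overlaps it — only the 120.18 mm² overlap (of its 126.00 mm²) is removed, clipping the outline; the r=5 cylinder at (-2, 5.5) misses the remaining region (no effect) — boundary = 63.08 mm; the r=10 cylinder at (2.5, 0) contributes a regular 12-gon of circumradius 10 (perimeter = 2·12·10.000·sin(180°/12) = 62.12 mm); Taking the first minus the rest: starting from the result so far, the r=10 cylinder at (2.5, 0) partially overlaps it — only the 68.90 mm² overlap (of its 300.00 mm²) is removed, clipping the outline — boundary = 14.03 mm. So its perimeter = 14.03 mm. Layer 12 (z = 3.6): the r=8 cylinder contributes a regular 12-gon of circumradius 8 (perimeter = 2·12·8.000·sin(180°/12) = 49.69 mm); the r=8.5 sphere at (-1, 2) slices to a regular 12-gon of circumradius 8.348 (√(r²−h²) with h=1.6 from center) (perimeter = 2·12·8.348·sin(180°/12) = 51.86 mm); the cylinder at (-2, 5.5): section is a regular 12-gon, circumradius r=5 (perimeter = 2·12·5.000·sin(180°/12) = 31.06 mm); After the difference (first − rest): starting from the r=8 cylinder, the r=8.5 sphere at (-1, 2) partially overlaps it — only the 164.45 mm² overlap (of its 209.07 mm²) is removed, clipping the outline; the r=5 cylinder at (-2, 5.5) misses the remaining region (no effect) — boundary = 48.08 mm; the r=10 cylinder at (2.5, 0) gives a regular 12-gon of circumradius 10 (constant along its height) (perimeter = 2·12·10.000·sin(180°/12) = 62.12 mm); Taking the first minus the rest: starting from the result so far, the r=10 cylinder at (2.5, 0) partially overlaps it — only the 27.19 mm² overlap (of its 300.00 mm²) is removed, clipping the outline — boundary = 3.42 mm. So its perimeter = 3.42 mm. Layer 25 is larger (14.03 vs 3.42 mm).

layer 25 (z = 7.5 mm)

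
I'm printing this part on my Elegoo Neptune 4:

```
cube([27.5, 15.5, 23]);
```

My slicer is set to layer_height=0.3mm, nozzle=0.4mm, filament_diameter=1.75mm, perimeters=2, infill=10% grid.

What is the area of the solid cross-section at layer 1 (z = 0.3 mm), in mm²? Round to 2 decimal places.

426.25 mm²

At z = 0.3 mm: the cube is present — its section is the full 27.5×15.5 rectangle (area 426.25 mm²). Overall, the cross-section is a single solid region. Net area = 426.25 mm².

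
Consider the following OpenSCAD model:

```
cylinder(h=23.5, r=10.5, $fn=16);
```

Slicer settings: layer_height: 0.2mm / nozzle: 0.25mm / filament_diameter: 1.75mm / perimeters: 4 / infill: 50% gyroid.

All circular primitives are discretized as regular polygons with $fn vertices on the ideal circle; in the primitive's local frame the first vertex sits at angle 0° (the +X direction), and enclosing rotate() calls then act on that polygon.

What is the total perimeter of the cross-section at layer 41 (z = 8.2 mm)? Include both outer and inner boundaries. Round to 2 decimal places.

At z = 8.2 mm: the cylinder: section is a regular 16-gon, circumradius r=10.5 (perimeter = 2·16·10.500·sin(180°/16) = 65.55 mm). Overall, the cross-section is a single solid region. Total boundary length (outer) = 65.55 mm.

65.55 mm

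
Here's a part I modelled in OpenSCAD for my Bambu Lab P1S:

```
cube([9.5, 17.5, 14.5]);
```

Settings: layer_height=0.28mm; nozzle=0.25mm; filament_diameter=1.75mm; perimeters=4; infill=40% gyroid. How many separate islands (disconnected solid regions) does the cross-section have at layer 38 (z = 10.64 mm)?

At z = 10.64 mm: the cube is present — its section is the full 9.5×17.5 rectangle. Overall, the cross-section is a single solid region. Island count = 1.

1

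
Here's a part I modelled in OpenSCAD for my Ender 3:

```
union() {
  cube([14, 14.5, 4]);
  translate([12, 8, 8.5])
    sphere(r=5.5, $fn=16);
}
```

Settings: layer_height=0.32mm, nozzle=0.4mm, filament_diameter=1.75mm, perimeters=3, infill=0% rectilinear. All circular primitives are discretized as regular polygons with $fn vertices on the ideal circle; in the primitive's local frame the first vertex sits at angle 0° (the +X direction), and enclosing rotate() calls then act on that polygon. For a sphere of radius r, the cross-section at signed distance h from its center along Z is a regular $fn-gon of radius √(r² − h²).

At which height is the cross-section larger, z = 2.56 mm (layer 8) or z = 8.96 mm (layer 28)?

Layer 8 (z = 2.56): the 14×14.5 cube contributes its full rectangle (area 203.00 mm²); the sphere at (12, 8) is not intersected at this z (|z−center|=5.940 > r=5.5); Combining (union): only the 14×14.5 cube is present, so the union is just that shape — area = 203.00 mm². So its area = 203.00 mm². Layer 28 (z = 8.96): the cube is absent (z outside [0, 4]); the sphere at (12, 8): section is a regular 16-gon, circumradius = √(r²−h²) = √(5.5²−0.46²) = 5.481 (area = (16/2)·5.481²·sin(360°/16) = 91.96 mm²); Merging all regions: only the r=5.5 sphere at (12, 8) is present, so the union is just that shape — area = 91.96 mm². So its area = 91.96 mm². Layer 8 is larger (203.00 vs 91.96 mm²).

layer 8 (z = 2.56 mm)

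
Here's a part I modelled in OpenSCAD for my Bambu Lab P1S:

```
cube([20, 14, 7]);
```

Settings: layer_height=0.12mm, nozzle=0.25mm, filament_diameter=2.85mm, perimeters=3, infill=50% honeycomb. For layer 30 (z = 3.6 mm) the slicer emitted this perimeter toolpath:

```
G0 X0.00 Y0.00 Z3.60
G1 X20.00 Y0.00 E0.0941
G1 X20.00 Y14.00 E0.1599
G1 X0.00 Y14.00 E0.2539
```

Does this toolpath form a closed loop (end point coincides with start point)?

Start point (G0): (0.00, 0.00). End point (last G1): the path does not return to the start — open.

no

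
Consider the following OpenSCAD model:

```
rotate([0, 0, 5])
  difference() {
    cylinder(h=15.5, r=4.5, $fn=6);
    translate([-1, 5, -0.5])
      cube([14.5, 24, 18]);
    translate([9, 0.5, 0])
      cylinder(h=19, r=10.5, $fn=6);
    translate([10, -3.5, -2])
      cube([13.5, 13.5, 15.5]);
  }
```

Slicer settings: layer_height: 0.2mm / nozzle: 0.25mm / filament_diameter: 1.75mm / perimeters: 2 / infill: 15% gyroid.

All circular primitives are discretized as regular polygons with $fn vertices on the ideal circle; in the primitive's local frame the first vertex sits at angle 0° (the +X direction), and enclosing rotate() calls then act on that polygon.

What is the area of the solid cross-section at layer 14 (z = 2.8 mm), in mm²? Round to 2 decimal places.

23.53 mm²

At z = 2.8 mm: the r=4.5 cylinder gives a regular 6-gon of circumradius 4.5 (constant along its height) (area = (6/2)·4.500²·sin(360°/6) = 52.61 mm²); the cube at (-1, 5) (footprint 14.5×24) is included at this height (area 348.00 mm²); the r=10.5 cylinder at (9, 0.5) gives a regular 6-gon of circumradius 10.5 (constant along its height) (area = (6/2)·10.500²·sin(360°/6) = 286.44 mm²); the cube at (10, -3.5) is present — its section is the full 13.5×13.5 rectangle (area 182.25 mm²); Taking the first minus the rest: starting from the r=4.5 cylinder (52.61 mm²), the 14.5×24 cube at (-1, 5) misses the remaining region (no effect); the r=10.5 cylinder at (9, 0.5) partially overlaps it — only the 29.08 mm² overlap (of its 286.44 mm²) is removed, clipping the outline; the 13.5×13.5 cube at (10, -3.5) misses the remaining region (no effect) — area = 23.53 mm²; (whole slice rotated 5° about Z — lengths, areas and connectivity unchanged). Overall, the cross-section is a single solid region. Net area = 23.53 mm².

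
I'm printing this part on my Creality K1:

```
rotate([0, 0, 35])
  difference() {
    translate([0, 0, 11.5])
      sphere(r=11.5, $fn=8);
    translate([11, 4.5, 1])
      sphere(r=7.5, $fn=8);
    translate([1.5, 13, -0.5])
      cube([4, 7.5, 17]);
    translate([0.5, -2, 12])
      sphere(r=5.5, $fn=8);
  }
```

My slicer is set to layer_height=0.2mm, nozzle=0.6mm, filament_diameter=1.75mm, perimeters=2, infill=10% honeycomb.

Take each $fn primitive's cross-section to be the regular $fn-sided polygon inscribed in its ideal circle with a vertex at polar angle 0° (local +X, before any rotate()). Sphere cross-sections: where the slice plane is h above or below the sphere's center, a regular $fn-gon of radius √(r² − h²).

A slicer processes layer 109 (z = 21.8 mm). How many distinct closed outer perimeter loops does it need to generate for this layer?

1

At z = 21.8 mm: the r=11.5 sphere contributes a regular 8-gon of circumradius √(11.5²−10.3²) = 5.115; the sphere at (11, 4.5) does not reach this height (|z−center|=20.800 > r=7.5); the cube at (1.5, 13) is absent (z outside [-0.5, 16.5]); the sphere at (0.5, -2) does not reach this height (|z−center|=9.800 > r=5.5); Taking the first minus the rest: none of the subtracted shapes is present at this height, so the r=11.5 sphere is unchanged — 1 connected region; (rotated 35° about Z; rotation is an isometry so areas/perimeters/island counts are preserved). The result has 1 disconnected region.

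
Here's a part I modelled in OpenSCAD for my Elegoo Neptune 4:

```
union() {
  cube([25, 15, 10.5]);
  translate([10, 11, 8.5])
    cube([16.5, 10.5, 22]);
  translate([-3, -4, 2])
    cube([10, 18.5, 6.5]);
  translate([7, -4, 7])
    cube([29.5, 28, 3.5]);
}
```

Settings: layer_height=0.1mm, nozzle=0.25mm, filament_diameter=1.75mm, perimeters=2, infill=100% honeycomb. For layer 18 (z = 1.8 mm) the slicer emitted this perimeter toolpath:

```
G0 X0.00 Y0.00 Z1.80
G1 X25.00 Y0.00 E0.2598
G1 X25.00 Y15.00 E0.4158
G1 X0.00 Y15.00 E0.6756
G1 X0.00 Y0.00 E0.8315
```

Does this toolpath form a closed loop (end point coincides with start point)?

Start point (G0): (0.00, 0.00). End point (last G1): the path returns to the start — closed.

yes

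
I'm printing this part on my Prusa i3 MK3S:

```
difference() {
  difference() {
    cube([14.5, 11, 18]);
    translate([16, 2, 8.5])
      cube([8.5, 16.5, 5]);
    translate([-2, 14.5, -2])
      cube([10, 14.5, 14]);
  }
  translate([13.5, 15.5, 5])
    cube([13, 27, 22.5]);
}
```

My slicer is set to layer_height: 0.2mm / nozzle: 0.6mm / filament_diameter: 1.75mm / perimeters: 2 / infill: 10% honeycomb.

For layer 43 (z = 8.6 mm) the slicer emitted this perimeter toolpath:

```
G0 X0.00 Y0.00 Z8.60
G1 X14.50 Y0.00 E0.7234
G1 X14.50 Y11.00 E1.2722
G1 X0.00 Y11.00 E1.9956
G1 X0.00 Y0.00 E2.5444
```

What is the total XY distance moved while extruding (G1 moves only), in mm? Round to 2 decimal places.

Sum the Euclidean lengths of each G1 segment: total = 51.00 mm.

51.00 mm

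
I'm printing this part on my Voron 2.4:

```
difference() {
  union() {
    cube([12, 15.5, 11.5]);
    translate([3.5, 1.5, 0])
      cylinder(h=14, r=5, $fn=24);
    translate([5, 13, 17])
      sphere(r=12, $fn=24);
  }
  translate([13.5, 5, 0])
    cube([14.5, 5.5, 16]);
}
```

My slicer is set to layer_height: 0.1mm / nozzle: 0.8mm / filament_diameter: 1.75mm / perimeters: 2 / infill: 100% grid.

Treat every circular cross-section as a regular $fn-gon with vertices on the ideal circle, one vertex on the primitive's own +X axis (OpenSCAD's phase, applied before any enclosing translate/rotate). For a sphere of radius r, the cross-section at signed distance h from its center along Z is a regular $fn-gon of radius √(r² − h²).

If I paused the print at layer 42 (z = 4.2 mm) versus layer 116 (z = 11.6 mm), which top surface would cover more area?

Layer 42 (z = 4.2): the 12×15.5 cube contributes its full rectangle (area 186.00 mm²); the r=5 cylinder at (3.5, 1.5) gives a regular 24-gon of circumradius 5 (constant along its height) (area = (24/2)·5.000²·sin(360°/24) = 77.65 mm²); the sphere at (5, 13) is absent (|z−center|=12.800 > r=12); Combining (union): the regions partially overlap — summed areas 263.65 mm² minus the doubly-counted overlap 47.84 mm² gives 215.81 mm² — area = 215.81 mm²; the 14.5×5.5 cube at (13.5, 5) contributes its full rectangle (area 79.75 mm²); After the difference (first − rest): starting from the result so far (215.81 mm²), the 14.5×5.5 cube at (13.5, 5) misses the remaining region (no effect) — area = 215.81 mm². So its area = 215.81 mm². Layer 116 (z = 11.6): the cube is absent (z outside [0, 11.5]); the r=5 cylinder at (3.5, 1.5) contributes a regular 24-gon of circumradius 5 (area = (24/2)·5.000²·sin(360°/24) = 77.65 mm²); the r=12 sphere at (5, 13) slices to a regular 24-gon of circumradius 10.716 (√(r²−h²) with h=5.4 from center) (area = (24/2)·10.716²·sin(360°/24) = 356.67 mm²); Taking the union: the regions partially overlap — summed areas 434.32 mm² minus the doubly-counted overlap 26.11 mm² gives 408.21 mm² — area = 408.21 mm²; the cube at (13.5, 5) (footprint 14.5×5.5) is included at this height (area 79.75 mm²); Subtracting the remaining from the first: starting from the result so far (408.21 mm²), the 14.5×5.5 cube at (13.5, 5) partially overlaps it — only the 4.31 mm² overlap (of its 79.75 mm²) is removed, clipping the outline — area = 403.90 mm². So its area = 403.90 mm². Layer 116 is larger (403.90 vs 215.81 mm²).

layer 116 (z = 11.6 mm)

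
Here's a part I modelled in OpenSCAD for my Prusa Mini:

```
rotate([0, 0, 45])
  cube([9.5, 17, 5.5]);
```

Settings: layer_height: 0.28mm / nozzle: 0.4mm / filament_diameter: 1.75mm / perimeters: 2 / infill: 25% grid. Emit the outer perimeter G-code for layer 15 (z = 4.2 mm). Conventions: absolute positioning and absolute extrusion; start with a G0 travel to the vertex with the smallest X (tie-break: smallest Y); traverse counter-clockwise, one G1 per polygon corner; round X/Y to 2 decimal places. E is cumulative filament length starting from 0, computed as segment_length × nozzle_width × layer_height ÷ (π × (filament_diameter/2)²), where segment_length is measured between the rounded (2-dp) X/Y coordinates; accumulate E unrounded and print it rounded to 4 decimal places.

G0 X-12.02 Y12.02 Z4.20
G1 X0.00 Y0.00 E0.7915
G1 X6.72 Y6.72 E1.2341
G1 X-5.30 Y18.74 E2.0256
G1 X-12.02 Y12.02 E2.4681

At z = 4.2 mm: the cube (footprint 9.5×17) is included at this height; (rotated 45° about Z; rotation is an isometry so areas/perimeters/island counts are preserved). The outline is a single polygon with 4 vertices. Extrusion per mm of travel: 0.4 × 0.28 / (π × 0.875²) = 0.046564. Accumulating E over each segment gives final E = 2.4681.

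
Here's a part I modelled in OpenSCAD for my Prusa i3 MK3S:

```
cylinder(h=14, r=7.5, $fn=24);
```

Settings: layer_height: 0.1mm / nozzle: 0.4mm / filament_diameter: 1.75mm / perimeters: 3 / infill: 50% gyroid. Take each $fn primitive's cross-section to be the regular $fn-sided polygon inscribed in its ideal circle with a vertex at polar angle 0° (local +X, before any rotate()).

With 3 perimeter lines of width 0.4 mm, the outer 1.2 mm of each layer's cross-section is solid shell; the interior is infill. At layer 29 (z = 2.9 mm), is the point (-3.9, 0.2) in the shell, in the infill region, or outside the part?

At z = 2.9 mm: the r=7.5 cylinder gives a regular 24-gon of circumradius 7.5 (constant along its height). Overall, the cross-section is a single solid region. The nearest boundary edge runs (-7.24, 1.94)→(-7.50, 0.00); distance from the point to it = 3.54 mm. The point is inside the cross-section and 3.54 mm from the nearest boundary — more than the 1.2 mm shell width (3 × 0.4), so it's in the infill interior.

infill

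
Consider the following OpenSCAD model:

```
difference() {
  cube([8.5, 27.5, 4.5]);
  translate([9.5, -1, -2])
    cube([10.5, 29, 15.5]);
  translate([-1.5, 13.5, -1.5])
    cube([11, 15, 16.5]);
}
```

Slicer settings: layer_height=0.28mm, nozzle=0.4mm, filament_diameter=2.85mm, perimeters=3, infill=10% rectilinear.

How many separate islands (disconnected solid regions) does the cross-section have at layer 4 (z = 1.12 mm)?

At z = 1.12 mm: the cube is present — its section is the full 8.5×27.5 rectangle; the cube at (9.5, -1) is present — its section is the full 10.5×29 rectangle; the cube at (-1.5, 13.5) (footprint 11×15) is included at this height; Subtracting the remaining from the first: starting from the 8.5×27.5 cube, the 10.5×29 cube at (9.5, -1) misses the remaining region (no effect); the 11×15 cube at (-1.5, 13.5) partially overlaps it — only the 119.00 mm² overlap (of its 165.00 mm²) is removed, clipping the outline — 1 connected region. Overall, the cross-section is a single solid region. Island count = 1.

1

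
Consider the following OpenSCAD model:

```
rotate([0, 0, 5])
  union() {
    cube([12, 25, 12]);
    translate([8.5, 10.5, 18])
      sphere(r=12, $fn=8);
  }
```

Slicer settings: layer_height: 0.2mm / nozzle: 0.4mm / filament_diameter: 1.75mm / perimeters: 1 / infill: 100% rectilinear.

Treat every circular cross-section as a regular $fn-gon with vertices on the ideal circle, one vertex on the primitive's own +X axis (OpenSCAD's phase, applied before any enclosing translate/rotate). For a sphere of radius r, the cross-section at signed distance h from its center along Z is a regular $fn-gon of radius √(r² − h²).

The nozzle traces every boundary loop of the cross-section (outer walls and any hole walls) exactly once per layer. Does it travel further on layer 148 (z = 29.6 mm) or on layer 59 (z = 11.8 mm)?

layer 59 (z = 11.8 mm)

Layer 148 (z = 29.6): the cube is not intersected at this z (z outside [0, 12]); the sphere at (8.5, 10.5): section is a regular 8-gon, circumradius = √(r²−h²) = √(12²−11.6²) = 3.072 (perimeter = 2·8·3.072·sin(180°/8) = 18.81 mm); Merging all regions: only the r=12 sphere at (8.5, 10.5) is present, so the union is just that shape — boundary = 18.81 mm; (rotated 5° about Z; rotation is an isometry so areas/perimeters/island counts are preserved). So its perimeter = 18.81 mm. Layer 59 (z = 11.8): the cube is present — its section is the full 12×25 rectangle (perimeter 74.00 mm); the r=12 sphere at (8.5, 10.5) slices to a regular 8-gon of circumradius 10.274 (√(r²−h²) with h=6.2 from center) (perimeter = 2·8·10.274·sin(180°/8) = 62.91 mm); Merging all regions: the regions partially overlap (shared area 208.53 mm²), so the edge portions inside another operand are dropped and the merged outline is re-measured after clipping — boundary = 80.93 mm; (whole slice rotated 5° about Z — lengths, areas and connectivity unchanged). So its perimeter = 80.93 mm. Layer 59 is larger (80.93 vs 18.81 mm).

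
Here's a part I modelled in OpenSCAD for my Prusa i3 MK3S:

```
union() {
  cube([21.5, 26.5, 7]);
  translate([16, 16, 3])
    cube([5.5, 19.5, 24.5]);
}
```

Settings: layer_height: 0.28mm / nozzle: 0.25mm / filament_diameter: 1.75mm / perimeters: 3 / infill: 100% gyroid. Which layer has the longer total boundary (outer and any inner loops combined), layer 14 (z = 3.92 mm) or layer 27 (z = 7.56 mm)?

layer 14 (z = 3.92 mm)

Layer 14 (z = 3.92): the cube (footprint 21.5×26.5) is included at this height (perimeter 96.00 mm); the cube at (16, 16) (footprint 5.5×19.5) is included at this height (perimeter 50.00 mm); Taking the union: the regions partially overlap (shared area 57.75 mm²), so the edge portions inside another operand are dropped and the merged outline is re-measured after clipping — boundary = 114.00 mm. So its perimeter = 114.00 mm. Layer 27 (z = 7.56): the cube is not intersected at this z (z outside [0, 7]); the cube at (16, 16) is present — its section is the full 5.5×19.5 rectangle (perimeter 50.00 mm); Combining (union): only the 5.5×19.5 cube at (16, 16) is present, so the union is just that shape — boundary = 50.00 mm. So its perimeter = 50.00 mm. Layer 14 is larger (114.00 vs 50.00 mm).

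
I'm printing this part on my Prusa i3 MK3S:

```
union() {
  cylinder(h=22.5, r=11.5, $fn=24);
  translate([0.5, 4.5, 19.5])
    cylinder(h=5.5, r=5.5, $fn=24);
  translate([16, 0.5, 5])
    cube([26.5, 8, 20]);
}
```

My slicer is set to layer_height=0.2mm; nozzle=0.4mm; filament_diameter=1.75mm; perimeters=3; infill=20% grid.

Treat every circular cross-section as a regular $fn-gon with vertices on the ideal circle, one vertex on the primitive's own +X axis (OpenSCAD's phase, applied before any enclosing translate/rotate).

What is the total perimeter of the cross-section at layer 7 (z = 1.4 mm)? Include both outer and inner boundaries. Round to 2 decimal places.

At z = 1.4 mm: the r=11.5 cylinder gives a regular 24-gon of circumradius 11.5 (constant along its height) (perimeter = 2·24·11.500·sin(180°/24) = 72.05 mm); the cylinder at (0.5, 4.5) does not reach this height (z outside [19.5, 25]); the cube at (16, 0.5) is not intersected at this z (z outside [5, 25]); Combining (union): only the r=11.5 cylinder is present, so the union is just that shape — boundary = 72.05 mm. Overall, the cross-section is a single solid region. Total boundary length (outer) = 72.05 mm.

72.05 mm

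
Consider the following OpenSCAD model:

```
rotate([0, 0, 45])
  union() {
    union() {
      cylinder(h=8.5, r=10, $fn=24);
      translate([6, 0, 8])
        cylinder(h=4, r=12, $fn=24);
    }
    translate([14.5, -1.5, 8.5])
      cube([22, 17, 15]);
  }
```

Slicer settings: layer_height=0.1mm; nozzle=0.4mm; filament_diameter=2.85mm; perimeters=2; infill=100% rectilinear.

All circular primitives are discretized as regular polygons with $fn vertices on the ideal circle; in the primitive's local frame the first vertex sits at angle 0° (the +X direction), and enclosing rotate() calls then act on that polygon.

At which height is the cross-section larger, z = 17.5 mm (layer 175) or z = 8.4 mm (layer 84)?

layer 84 (z = 8.4 mm)

Layer 175 (z = 17.5): the cylinder does not reach this height (z outside [0, 8.5]); the cylinder at (6, 0) does not reach this height (z outside [8, 12]); Combining (union): nothing is present at this height; the cube at (14.5, -1.5) is present — its section is the full 22×17 rectangle (area 374.00 mm²); Taking the union: only the 22×17 cube at (14.5, -1.5) is present, so the union is just that shape — area = 374.00 mm²; (rotated 45° about Z; rotation is an isometry so areas/perimeters/island counts are preserved). So its area = 374.00 mm². Layer 84 (z = 8.4): the r=10 cylinder gives a regular 24-gon of circumradius 10 (constant along its height) (area = (24/2)·10.000²·sin(360°/24) = 310.58 mm²); the r=12 cylinder at (6, 0) gives a regular 24-gon of circumradius 12 (constant along its height) (area = (24/2)·12.000²·sin(360°/24) = 447.24 mm²); Taking the union: the regions partially overlap — summed areas 757.82 mm² minus the doubly-counted overlap 241.78 mm² gives 516.05 mm² — area = 516.05 mm²; the cube at (14.5, -1.5) is not intersected at this z (z outside [8.5, 23.5]); Merging all regions: only the result so far is present, so the union is just that shape — area = 516.05 mm²; (rotated 45° about Z; rotation is an isometry so areas/perimeters/island counts are preserved). So its area = 516.05 mm². Layer 84 is larger (516.05 vs 374.00 mm²).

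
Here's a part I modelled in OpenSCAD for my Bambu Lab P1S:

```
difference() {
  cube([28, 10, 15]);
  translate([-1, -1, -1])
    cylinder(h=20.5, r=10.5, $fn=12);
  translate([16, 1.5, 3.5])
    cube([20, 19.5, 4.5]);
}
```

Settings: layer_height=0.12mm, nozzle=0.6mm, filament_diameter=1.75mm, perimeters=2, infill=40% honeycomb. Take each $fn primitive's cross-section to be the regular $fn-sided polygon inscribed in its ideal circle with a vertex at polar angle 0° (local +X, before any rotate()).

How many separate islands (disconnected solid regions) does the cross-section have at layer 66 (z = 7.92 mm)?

1

At z = 7.92 mm: the cube (footprint 28×10) is included at this height; the cylinder at (-1, -1): section is a regular 12-gon, circumradius r=10.5; the 20×19.5 cube at (16, 1.5) contributes its full rectangle; Subtracting the remaining from the first: starting from the 28×10 cube, the r=10.5 cylinder at (-1, -1) partially overlaps it — only the 62.96 mm² overlap (of its 330.75 mm²) is removed, clipping the outline; the 20×19.5 cube at (16, 1.5) partially overlaps it — only the 102.00 mm² overlap (of its 390.00 mm²) is removed, clipping the outline — 1 connected region. Overall, the cross-section is a single solid region. Island count = 1.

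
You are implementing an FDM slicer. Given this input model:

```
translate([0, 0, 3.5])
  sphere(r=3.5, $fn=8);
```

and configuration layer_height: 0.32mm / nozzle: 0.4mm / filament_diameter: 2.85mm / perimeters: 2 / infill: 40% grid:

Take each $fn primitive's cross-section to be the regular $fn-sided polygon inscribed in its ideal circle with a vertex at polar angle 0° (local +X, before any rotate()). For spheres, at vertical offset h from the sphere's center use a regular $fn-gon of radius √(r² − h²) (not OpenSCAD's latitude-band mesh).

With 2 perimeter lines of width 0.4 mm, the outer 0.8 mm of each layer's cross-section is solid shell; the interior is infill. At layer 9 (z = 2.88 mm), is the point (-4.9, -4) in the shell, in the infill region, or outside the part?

At z = 2.88 mm: the r=3.5 sphere slices to a regular 8-gon of circumradius 3.445 (√(r²−h²) with h=0.62 from center). Overall, the cross-section is a single solid region. The nearest boundary edge runs (-3.44, 0.00)→(-2.44, -2.44); distance from the point to it = 2.92 mm. The point is not inside any of the regions above, so it lies outside the cross-section (2.92 mm from the nearest boundary).

outside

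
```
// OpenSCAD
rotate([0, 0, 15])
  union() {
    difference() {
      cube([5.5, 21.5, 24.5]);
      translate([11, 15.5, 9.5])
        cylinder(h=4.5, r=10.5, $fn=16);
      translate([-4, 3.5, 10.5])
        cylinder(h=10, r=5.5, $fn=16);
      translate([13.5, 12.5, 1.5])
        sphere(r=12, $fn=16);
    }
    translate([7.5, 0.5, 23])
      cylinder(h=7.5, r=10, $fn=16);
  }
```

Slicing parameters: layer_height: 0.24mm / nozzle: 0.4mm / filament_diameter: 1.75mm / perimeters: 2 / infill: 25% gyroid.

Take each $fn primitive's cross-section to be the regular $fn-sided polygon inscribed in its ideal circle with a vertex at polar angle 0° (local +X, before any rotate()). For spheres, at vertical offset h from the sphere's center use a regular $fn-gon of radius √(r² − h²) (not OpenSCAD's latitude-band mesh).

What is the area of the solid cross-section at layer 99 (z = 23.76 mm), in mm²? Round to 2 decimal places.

375.09 mm²

At z = 23.76 mm: the cube (footprint 5.5×21.5) is included at this height (area 118.25 mm²); the cylinder at (11, 15.5) does not reach this height (z outside [9.5, 14]); the cylinder at (-4, 3.5) is absent (z outside [10.5, 20.5]); the sphere at (13.5, 12.5) does not reach this height (|z−center|=22.260 > r=12); Subtracting the remaining from the first: none of the subtracted shapes is present at this height, so the 5.5×21.5 cube is unchanged — area = 118.25 mm²; the r=10 cylinder at (7.5, 0.5) contributes a regular 16-gon of circumradius 10 (area = (16/2)·10.000²·sin(360°/16) = 306.15 mm²); Combining (union): the regions partially overlap — summed areas 424.40 mm² minus the doubly-counted overlap 49.31 mm² gives 375.09 mm² — area = 375.09 mm²; (whole slice rotated 15° about Z — lengths, areas and connectivity unchanged). Overall, the cross-section is a single solid region. Net area = 375.09 mm².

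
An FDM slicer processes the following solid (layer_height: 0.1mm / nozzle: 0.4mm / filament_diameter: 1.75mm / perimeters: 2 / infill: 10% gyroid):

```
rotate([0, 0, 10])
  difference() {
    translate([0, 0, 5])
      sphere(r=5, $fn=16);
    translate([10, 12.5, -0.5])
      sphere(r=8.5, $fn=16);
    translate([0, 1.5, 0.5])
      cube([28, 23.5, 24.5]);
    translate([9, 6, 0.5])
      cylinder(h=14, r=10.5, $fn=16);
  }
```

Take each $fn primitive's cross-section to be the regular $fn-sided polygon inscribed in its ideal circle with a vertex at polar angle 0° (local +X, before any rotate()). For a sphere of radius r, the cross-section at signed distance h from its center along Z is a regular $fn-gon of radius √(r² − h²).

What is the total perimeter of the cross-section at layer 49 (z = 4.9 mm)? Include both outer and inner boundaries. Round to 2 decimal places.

28.62 mm

At z = 4.9 mm: the sphere: section is a regular 16-gon, circumradius = √(r²−h²) = √(5²−0.1²) = 4.999 (perimeter = 2·16·4.999·sin(180°/16) = 31.21 mm); the r=8.5 sphere at (10, 12.5) slices to a regular 16-gon of circumradius 6.564 (√(r²−h²) with h=5.4 from center) (perimeter = 2·16·6.564·sin(180°/16) = 40.98 mm); the cube at (0, 1.5) is present — its section is the full 28×23.5 rectangle (perimeter 103.00 mm); the cylinder at (9, 6): section is a regular 16-gon, circumradius r=10.5 (perimeter = 2·16·10.500·sin(180°/16) = 65.55 mm); Subtracting the remaining from the first: starting from the r=5 sphere, the r=8.5 sphere at (10, 12.5) misses the remaining region (no effect); the 28×23.5 cube at (0, 1.5) partially overlaps it — only the 11.85 mm² overlap (of its 658.00 mm²) is removed, clipping the outline; the r=10.5 cylinder at (9, 6) partially overlaps it — only the 18.13 mm² overlap (of its 337.53 mm²) is removed, clipping the outline — boundary = 28.62 mm; (whole slice rotated 10° about Z — lengths, areas and connectivity unchanged). Overall, the cross-section is a single solid region. Total boundary length (outer) = 28.62 mm.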